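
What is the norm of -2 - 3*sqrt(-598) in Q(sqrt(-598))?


N(a + b*sqrt(d)) = a^2 - d*b^2
= (-2)^2 - (-598)*(-3)^2
= 4 + 5382
= 5386

5386


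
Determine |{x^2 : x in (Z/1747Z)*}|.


For prime p, the number of non-zero quadratic residues is (p-1)/2.
= (1747-1)/2
= 873

873


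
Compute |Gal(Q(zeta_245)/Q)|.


|Gal(Q(zeta_245)/Q)| = phi(245)
= 168

168


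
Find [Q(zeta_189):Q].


The degree equals Euler's totient phi(189).
189 = 3^3 * 7
phi(189) = 108

108


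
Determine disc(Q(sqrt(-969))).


For K = Q(sqrt(d)) with d squarefree: disc(K) = d if d = 1 mod 4, and disc(K) = 4d if d = 2 or 3 mod 4.
Here d = -969, and d mod 4 = 3.
d = 3 mod 4, not 1 (O_K = Z[sqrt(d)]), so disc(K) = 4d = 4 * (-969) = -3876

-3876


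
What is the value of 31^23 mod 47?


p = 47 is prime and the exponent is (p-1)/2 = 23, so by Euler's criterion 31^23 = (31/47) = +1 or -1 mod 47.
Compute by square-and-multiply:
  23 = 16 + 4 + 2 + 1 (binary 10111)
  Repeated squaring mod 47: 31^1 = 31, 31^2 = 21, 31^4 = 18, 31^8 = 42, 31^16 = 25
  31^23 = 31^16 * 31^4 * 31^2 * 31^1 = 25 * 18 * 21 * 31 mod 47
    25 * 18 = 450 = 27 mod 47
    27 * 21 = 567 = 3 mod 47
    3 * 31 = 93 = 46 mod 47
  31^23 = 46 mod 47
Result 46 = p - 1 = -1 mod 47: 31 is a quadratic non-residue mod 47. As a residue in [0, p-1] the value is 46.
31^23 mod 47 = 46

46


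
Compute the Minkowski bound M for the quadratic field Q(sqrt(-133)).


d = -133, d mod 4 = 3, so disc(K) = 4d = -532; |disc(K)| = 532
Imaginary quadratic field, so n = 2, s = r2 = 1, r1 = 0
M = (n!/n^n) * (4/pi)^s * sqrt(|disc(K)|) = (2!/2^2) * (4/pi)^1 * sqrt(532)
= 0.5 * 1.273240 * 23.065125
= 14.6837

14.6837


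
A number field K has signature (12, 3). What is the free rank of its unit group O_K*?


By Dirichlet's unit theorem:
rank = r1 + r2 - 1
= 12 + 3 - 1
= 14

14


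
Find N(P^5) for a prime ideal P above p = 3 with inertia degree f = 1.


N(P^a) = p^(a*f)
= 3^(5*1)
= 3^5
= 243

243


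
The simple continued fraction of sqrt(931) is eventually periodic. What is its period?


Run the CF algorithm for sqrt(931).
a_0 = floor(sqrt(931)) = 30; set m_0=0, q_0=1.
Recurrence: m' = q*a - m,  q' = (d - m'^2)/q,  a' = floor((a_0 + m')/q').
  step 1: m=30, q=31, a=1
  step 2: m=1, q=30, a=1
  step 3: m=29, q=3, a=19
  step 4: m=28, q=49, a=1
  step 5: m=21, q=10, a=5
  step 6: m=29, q=9, a=6
  step 7: m=25, q=34, a=1
  step 8: m=9, q=25, a=1
  step 9: m=16, q=27, a=1
  step 10: m=11, q=30, a=1
  step 11: m=19, q=19, a=2
  step 12: m=19, q=30, a=1
  step 13: m=11, q=27, a=1
  step 14: m=16, q=25, a=1
  step 15: m=9, q=34, a=1
  step 16: m=25, q=9, a=6
  step 17: m=29, q=10, a=5
  step 18: m=21, q=49, a=1
  step 19: m=28, q=3, a=19
  step 20: m=29, q=30, a=1
  step 21: m=1, q=31, a=1
  step 22: m=30, q=1, a=60
a_22 = 2*a_0 = 60, so the period closes here.
sqrt(931) = [30; 1, 1, 19, 1, 5, 6, 1, 1, 1, 1, 2, 1, 1, 1, 1, 6, 5, 1, 19, 1, 1, 60]
Period length = 22

22


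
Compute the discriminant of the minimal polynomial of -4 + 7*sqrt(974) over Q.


The element -4 + 7*sqrt(974) has minimal polynomial:
x^2 + 8*x - 47710
Discriminant = (8)^2 - 4*(-47710)
= 64 + 190840
= 190904

190904


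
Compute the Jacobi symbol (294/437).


Compute (294/437) via quadratic reciprocity:
  pull out 2: (2/437) = -1  (since 437 mod 8 = 5)
  reciprocity: (147/437) -> +(437/147)
  reduce: (143/147)
  reciprocity: (143/147) -> -(147/143)
  reduce: (4/143)
  pull out 2: (2/143) = +1  (since 143 mod 8 = 7)
  pull out 2: (2/143) = +1  (since 143 mod 8 = 7)
  (1/143) = 1
Product of signs = 1

1


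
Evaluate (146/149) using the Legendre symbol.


p = 149 is prime, so compute (146/149) with the reciprocity algorithm (Jacobi-symbol steps: pull out 2s via (2/n), flip via reciprocity, reduce):
  pull out 2: (2/149) = -1  (since 149 mod 8 = 5)
  reciprocity: (73/149) -> +(149/73)
  reduce: (3/73)
  reciprocity: (3/73) -> +(73/3)
  reduce: (1/3)
  (1/3) = 1
Product of signs = -1
(146/149) = -1

-1


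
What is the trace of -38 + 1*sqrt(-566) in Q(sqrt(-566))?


Tr(a + b*sqrt(d)) = (a + b*sqrt(d)) + (a - b*sqrt(d)) = 2a
= 2 * (-38)
= -76

-76


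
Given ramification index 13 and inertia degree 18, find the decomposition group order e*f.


|D_P| = e * f
= 13 * 18
= 234

234


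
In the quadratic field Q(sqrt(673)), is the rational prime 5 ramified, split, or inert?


K = Q(sqrt(673)). Since d mod 4 = 1, disc(K) = 673.
Check p | disc: 673 mod 5 = 3.
p does not divide disc. Compute Legendre symbol (d/p):
3^((5-1)/2) mod 5 = -1
(d/p) = -1, so p is inert: (p) stays prime with e=1, f=2, g=1.
Therefore p is inert.

inert


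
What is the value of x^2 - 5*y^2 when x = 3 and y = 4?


x^2 - d*y^2
= 3^2 - 5*4^2
= 9 - 80
= -71

-71


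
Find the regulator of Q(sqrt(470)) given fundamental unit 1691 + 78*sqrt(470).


epsilon = 1691 + 78*sqrt(470)
= 3381.9997
R = ln(3381.9997)
= 8.1262

8.1262


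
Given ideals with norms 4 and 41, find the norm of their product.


N(IJ) = N(I) * N(J)
= 4 * 41
= 164

164


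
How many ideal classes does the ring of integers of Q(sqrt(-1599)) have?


K = Q(sqrt(-1599)). d mod 4 = 1, so D = disc(K) = d = -1599
h(K) equals the number of primitive reduced positive-definite forms (a, b, c) = a*x^2 + b*x*y + c*y^2 with b^2 - 4ac = D,
where reduced means |b| <= a <= c, with b >= 0 whenever |b| = a or a = c, and primitive means gcd(a, b, c) = 1.
Reduced forces 3a^2 <= |D| = 1599, so 1 <= a <= 23; b must have the parity of D, and c = (b^2 - D)/(4a) must be an integer >= a.
Enumerate a = 1..23, b in [-a, a]:
  a=1: (1, 1, 400)  [1]
  a=2: (2, -1, 200), (2, 1, 200)  [2]
  a=3: (3, 3, 134)  [1]
  a=4: (4, -1, 100), (4, 1, 100)  [2]
  a=5: (5, -1, 80), (5, 1, 80)  [2]
  a=6: (6, -3, 67), (6, 3, 67)  [2]
  a=7: (7, -5, 58), (7, 5, 58)  [2]
  a=8: (8, -1, 50), (8, 1, 50)  [2]
  a=9: none
  a=10: (10, -9, 42), (10, -1, 40), (10, 1, 40), (10, 9, 42)  [4]
  a=11: none
  a=12: (12, -9, 35), (12, 9, 35)  [2]
  a=13: (13, 13, 34)  [1]
  a=14: (14, -9, 30), (14, -5, 29), (14, 5, 29), (14, 9, 30)  [4]
  a=15: (15, -9, 28), (15, 9, 28)  [2]
  a=16: (16, -1, 25), (16, 1, 25)  [2]
  a=17: (17, -13, 26), (17, 13, 26)  [2]
  a=18: none
  a=19: (19, -15, 24), (19, 15, 24)  [2]
  a=20: (20, -9, 21), (20, 1, 20), (20, 9, 21)  [3]
  a=21..23: none
Total reduced forms: 1 + 2 + 1 + 2 + 2 + 2 + 2 + 2 + 4 + 2 + 1 + 4 + 2 + 2 + 2 + 2 + 3 = 36
h = 36

36


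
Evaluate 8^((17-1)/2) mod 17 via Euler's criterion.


p = 17 is prime and the exponent is (p-1)/2 = 8, so by Euler's criterion 8^8 = (8/17) = +1 or -1 mod 17.
Compute by square-and-multiply:
  8 = 8 (binary 1000)
  Repeated squaring mod 17: 8^1 = 8, 8^2 = 13, 8^4 = 16, 8^8 = 1
  8^8 = 1 mod 17
Result 1: 8 is a quadratic residue mod 17.
8^8 mod 17 = 1

1


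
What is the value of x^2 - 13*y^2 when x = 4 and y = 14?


x^2 - d*y^2
= 4^2 - 13*14^2
= 16 - 2548
= -2532

-2532


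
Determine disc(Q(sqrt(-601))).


For K = Q(sqrt(d)) with d squarefree: disc(K) = d if d = 1 mod 4, and disc(K) = 4d if d = 2 or 3 mod 4.
Here d = -601, and d mod 4 = 3.
d = 3 mod 4, not 1 (O_K = Z[sqrt(d)]), so disc(K) = 4d = 4 * (-601) = -2404

-2404


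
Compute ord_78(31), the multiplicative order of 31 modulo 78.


We want ord_78(31), the smallest k >= 1 with 31^k = 1 mod 78.
n = 78 = 2 * 3 * 13, phi(78) = 24; the order divides phi(n).
Divisors of 24: 1, 2, 3, 4, 6, 8, 12, 24
Repeated squaring mod 78: 31^1 = 31, 31^2 = 25, 31^4 = 1, 31^8 = 1, 31^16 = 1
Test divisors in increasing order:
  k=1: 31^1 = 31 mod 78
  k=2: 31^2 = 25 mod 78
  k=3: 31^3 = 25 * 31 = 73 mod 78
  k=4: 31^4 = 1 mod 78  <- first divisor giving 1
Order = 4

4


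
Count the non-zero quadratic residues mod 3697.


For prime p, the number of non-zero quadratic residues is (p-1)/2.
= (3697-1)/2
= 1848

1848


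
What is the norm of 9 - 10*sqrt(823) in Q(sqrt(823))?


N(a + b*sqrt(d)) = a^2 - d*b^2
= (9)^2 - (823)*(-10)^2
= 81 - 82300
= -82219

-82219


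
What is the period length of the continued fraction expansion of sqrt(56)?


Run the CF algorithm for sqrt(56).
a_0 = floor(sqrt(56)) = 7; set m_0=0, q_0=1.
Recurrence: m' = q*a - m,  q' = (d - m'^2)/q,  a' = floor((a_0 + m')/q').
  step 1: m=7, q=7, a=2
  step 2: m=7, q=1, a=14
a_2 = 2*a_0 = 14, so the period closes here.
sqrt(56) = [7; 2, 14]
Period length = 2

2


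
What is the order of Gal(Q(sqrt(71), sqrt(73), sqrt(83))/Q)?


The 3 square roots of distinct primes are multiplicatively independent over Q,
so [K:Q] = 2^3 and Gal(K/Q) is isomorphic to (Z/2Z)^3.
|Gal| = 2^3 = 8

8


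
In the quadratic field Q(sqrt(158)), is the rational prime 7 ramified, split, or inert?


K = Q(sqrt(158)). Since d mod 4 = 2, disc(K) = 632.
Check p | disc: 632 mod 7 = 2.
p does not divide disc. Compute Legendre symbol (d/p):
4^((7-1)/2) mod 7 = 1
(d/p) = 1, so p splits: (p) = P*P' with e=1, f=1, g=2.
Therefore p is split.

split


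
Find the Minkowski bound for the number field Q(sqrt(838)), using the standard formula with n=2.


d = 838, d mod 4 = 2, so disc(K) = 4d = 3352; |disc(K)| = 3352
Real quadratic field, so n = 2, s = r2 = 0, r1 = 2
M = (n!/n^n) * (4/pi)^s * sqrt(|disc(K)|) = (2!/2^2) * (4/pi)^0 * sqrt(3352)
= 0.5 * 1.000000 * 57.896459
= 28.9482

28.9482


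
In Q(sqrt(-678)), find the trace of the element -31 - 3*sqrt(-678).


Tr(a + b*sqrt(d)) = (a + b*sqrt(d)) + (a - b*sqrt(d)) = 2a
= 2 * (-31)
= -62

-62


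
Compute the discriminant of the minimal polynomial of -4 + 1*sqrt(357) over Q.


The element -4 + 1*sqrt(357) has minimal polynomial:
x^2 + 8*x - 341
Discriminant = (8)^2 - 4*(-341)
= 64 + 1364
= 1428

1428


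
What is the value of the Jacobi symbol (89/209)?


Compute (89/209) via quadratic reciprocity:
  reciprocity: (89/209) -> +(209/89)
  reduce: (31/89)
  reciprocity: (31/89) -> +(89/31)
  reduce: (27/31)
  reciprocity: (27/31) -> -(31/27)
  reduce: (4/27)
  pull out 2: (2/27) = -1  (since 27 mod 8 = 3)
  pull out 2: (2/27) = -1  (since 27 mod 8 = 3)
  (1/27) = 1
Product of signs = -1

-1


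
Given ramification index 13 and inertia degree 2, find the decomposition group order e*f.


|D_P| = e * f
= 13 * 2
= 26

26


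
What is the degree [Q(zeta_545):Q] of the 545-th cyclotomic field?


The degree equals Euler's totient phi(545).
545 = 5 * 109
phi(545) = 432

432


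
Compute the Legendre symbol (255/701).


p = 701 is prime, so compute (255/701) with the reciprocity algorithm (Jacobi-symbol steps: pull out 2s via (2/n), flip via reciprocity, reduce):
  reciprocity: (255/701) -> +(701/255)
  reduce: (191/255)
  reciprocity: (191/255) -> -(255/191)
  reduce: (64/191)
  pull out 2: (2/191) = +1  (since 191 mod 8 = 7)
  pull out 2: (2/191) = +1  (since 191 mod 8 = 7)
  pull out 2: (2/191) = +1  (since 191 mod 8 = 7)
  pull out 2: (2/191) = +1  (since 191 mod 8 = 7)
  pull out 2: (2/191) = +1  (since 191 mod 8 = 7)
  pull out 2: (2/191) = +1  (since 191 mod 8 = 7)
  (1/191) = 1
Product of signs = -1
(255/701) = -1

-1


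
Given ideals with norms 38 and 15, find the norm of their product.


N(IJ) = N(I) * N(J)
= 38 * 15
= 570

570


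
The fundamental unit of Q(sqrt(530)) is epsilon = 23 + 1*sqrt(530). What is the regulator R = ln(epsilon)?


epsilon = 23 + 1*sqrt(530)
= 46.0217
R = ln(46.0217)
= 3.8291

3.8291


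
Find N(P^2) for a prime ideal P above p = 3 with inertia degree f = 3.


N(P^a) = p^(a*f)
= 3^(2*3)
= 3^6
= 729

729


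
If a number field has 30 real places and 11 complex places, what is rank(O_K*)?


By Dirichlet's unit theorem:
rank = r1 + r2 - 1
= 30 + 11 - 1
= 40

40


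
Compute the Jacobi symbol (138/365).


Compute (138/365) via quadratic reciprocity:
  pull out 2: (2/365) = -1  (since 365 mod 8 = 5)
  reciprocity: (69/365) -> +(365/69)
  reduce: (20/69)
  pull out 2: (2/69) = -1  (since 69 mod 8 = 5)
  pull out 2: (2/69) = -1  (since 69 mod 8 = 5)
  reciprocity: (5/69) -> +(69/5)
  reduce: (4/5)
  pull out 2: (2/5) = -1  (since 5 mod 8 = 5)
  pull out 2: (2/5) = -1  (since 5 mod 8 = 5)
  (1/5) = 1
Product of signs = -1

-1


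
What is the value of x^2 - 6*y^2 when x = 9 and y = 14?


x^2 - d*y^2
= 9^2 - 6*14^2
= 81 - 1176
= -1095

-1095


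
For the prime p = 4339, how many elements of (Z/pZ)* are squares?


For prime p, the number of non-zero quadratic residues is (p-1)/2.
= (4339-1)/2
= 2169

2169


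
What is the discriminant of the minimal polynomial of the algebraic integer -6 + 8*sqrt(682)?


The element -6 + 8*sqrt(682) has minimal polynomial:
x^2 + 12*x - 43612
Discriminant = (12)^2 - 4*(-43612)
= 144 + 174448
= 174592

174592


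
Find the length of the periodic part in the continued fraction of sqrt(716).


Run the CF algorithm for sqrt(716).
a_0 = floor(sqrt(716)) = 26; set m_0=0, q_0=1.
Recurrence: m' = q*a - m,  q' = (d - m'^2)/q,  a' = floor((a_0 + m')/q').
  step 1: m=26, q=40, a=1
  step 2: m=14, q=13, a=3
  step 3: m=25, q=7, a=7
  step 4: m=24, q=20, a=2
  step 5: m=16, q=23, a=1
  step 6: m=7, q=29, a=1
  step 7: m=22, q=8, a=6
  step 8: m=26, q=5, a=10
  step 9: m=24, q=28, a=1
  step 10: m=4, q=25, a=1
  step 11: m=21, q=11, a=4
  step 12: m=23, q=17, a=2
  step 13: m=11, q=35, a=1
  step 14: m=24, q=4, a=12
  step 15: m=24, q=35, a=1
  step 16: m=11, q=17, a=2
  step 17: m=23, q=11, a=4
  step 18: m=21, q=25, a=1
  step 19: m=4, q=28, a=1
  step 20: m=24, q=5, a=10
  step 21: m=26, q=8, a=6
  step 22: m=22, q=29, a=1
  step 23: m=7, q=23, a=1
  step 24: m=16, q=20, a=2
  step 25: m=24, q=7, a=7
  step 26: m=25, q=13, a=3
  step 27: m=14, q=40, a=1
  step 28: m=26, q=1, a=52
a_28 = 2*a_0 = 52, so the period closes here.
sqrt(716) = [26; 1, 3, 7, 2, 1, 1, 6, 10, 1, 1, 4, 2, 1, 12, 1, 2, 4, 1, 1, 10, 6, 1, 1, 2, 7, 3, 1, 52]
Period length = 28

28


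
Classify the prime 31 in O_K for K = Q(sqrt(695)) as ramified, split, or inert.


K = Q(sqrt(695)). Since d mod 4 = 3, disc(K) = 2780.
Check p | disc: 2780 mod 31 = 21.
p does not divide disc. Compute Legendre symbol (d/p):
13^((31-1)/2) mod 31 = -1
(d/p) = -1, so p is inert: (p) stays prime with e=1, f=2, g=1.
Therefore p is inert.

inert


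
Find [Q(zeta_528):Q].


The degree equals Euler's totient phi(528).
528 = 2^4 * 3 * 11
phi(528) = 160

160


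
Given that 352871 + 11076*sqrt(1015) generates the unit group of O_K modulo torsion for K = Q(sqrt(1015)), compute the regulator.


epsilon = 352871 + 11076*sqrt(1015)
= 705742.0000
R = ln(705742.0000)
= 13.4670

13.4670


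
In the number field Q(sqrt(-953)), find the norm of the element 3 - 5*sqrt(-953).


N(a + b*sqrt(d)) = a^2 - d*b^2
= (3)^2 - (-953)*(-5)^2
= 9 + 23825
= 23834

23834


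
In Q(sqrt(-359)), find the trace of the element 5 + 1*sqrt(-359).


Tr(a + b*sqrt(d)) = (a + b*sqrt(d)) + (a - b*sqrt(d)) = 2a
= 2 * (5)
= 10

10


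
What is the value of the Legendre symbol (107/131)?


p = 131 is prime, so compute (107/131) with the reciprocity algorithm (Jacobi-symbol steps: pull out 2s via (2/n), flip via reciprocity, reduce):
  reciprocity: (107/131) -> -(131/107)
  reduce: (24/107)
  pull out 2: (2/107) = -1  (since 107 mod 8 = 3)
  pull out 2: (2/107) = -1  (since 107 mod 8 = 3)
  pull out 2: (2/107) = -1  (since 107 mod 8 = 3)
  reciprocity: (3/107) -> -(107/3)
  reduce: (2/3)
  pull out 2: (2/3) = -1  (since 3 mod 8 = 3)
  (1/3) = 1
Product of signs = 1
(107/131) = 1

1


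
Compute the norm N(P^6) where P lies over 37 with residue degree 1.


N(P^a) = p^(a*f)
= 37^(6*1)
= 37^6
= 2565726409

2565726409


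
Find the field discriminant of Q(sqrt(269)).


For K = Q(sqrt(d)) with d squarefree: disc(K) = d if d = 1 mod 4, and disc(K) = 4d if d = 2 or 3 mod 4.
Here d = 269, and d mod 4 = 1.
d = 1 mod 4 (O_K = Z[(1+sqrt(d))/2]), so disc(K) = d = 269

269


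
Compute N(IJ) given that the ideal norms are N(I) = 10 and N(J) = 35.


N(IJ) = N(I) * N(J)
= 10 * 35
= 350

350


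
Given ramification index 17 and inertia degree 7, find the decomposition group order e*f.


|D_P| = e * f
= 17 * 7
= 119

119


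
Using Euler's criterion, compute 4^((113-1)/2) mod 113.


p = 113 is prime and the exponent is (p-1)/2 = 56, so by Euler's criterion 4^56 = (4/113) = +1 or -1 mod 113.
Compute by square-and-multiply:
  56 = 32 + 16 + 8 (binary 111000)
  Repeated squaring mod 113: 4^1 = 4, 4^2 = 16, 4^4 = 30, 4^8 = 109, 4^16 = 16, 4^32 = 30
  4^56 = 4^32 * 4^16 * 4^8 = 30 * 16 * 109 mod 113
    30 * 16 = 480 = 28 mod 113
    28 * 109 = 3052 = 1 mod 113
  4^56 = 1 mod 113
Result 1: 4 is a quadratic residue mod 113.
4^56 mod 113 = 1

1


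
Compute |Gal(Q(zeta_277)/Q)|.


|Gal(Q(zeta_277)/Q)| = phi(277)
= 276

276


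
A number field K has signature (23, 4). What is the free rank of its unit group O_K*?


By Dirichlet's unit theorem:
rank = r1 + r2 - 1
= 23 + 4 - 1
= 26

26


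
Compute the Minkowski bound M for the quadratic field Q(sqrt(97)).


d = 97, d mod 4 = 1, so disc(K) = d = 97; |disc(K)| = 97
Real quadratic field, so n = 2, s = r2 = 0, r1 = 2
M = (n!/n^n) * (4/pi)^s * sqrt(|disc(K)|) = (2!/2^2) * (4/pi)^0 * sqrt(97)
= 0.5 * 1.000000 * 9.848858
= 4.9244

4.9244


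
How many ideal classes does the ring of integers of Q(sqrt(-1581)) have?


K = Q(sqrt(-1581)). d mod 4 = 3, so D = disc(K) = 4d = -6324
h(K) equals the number of primitive reduced positive-definite forms (a, b, c) = a*x^2 + b*x*y + c*y^2 with b^2 - 4ac = D,
where reduced means |b| <= a <= c, with b >= 0 whenever |b| = a or a = c, and primitive means gcd(a, b, c) = 1.
Reduced forces 3a^2 <= |D| = 6324, so 1 <= a <= 45; b must have the parity of D, and c = (b^2 - D)/(4a) must be an integer >= a.
Enumerate a = 1..45, b in [-a, a]:
  a=1: (1, 0, 1581)  [1]
  a=2: (2, 2, 791)  [1]
  a=3: (3, 0, 527)  [1]
  a=4: none
  a=5: (5, -4, 317), (5, 4, 317)  [2]
  a=6: (6, 6, 265)  [1]
  a=7: (7, -2, 226), (7, 2, 226)  [2]
  a=8..9: none
  a=10: (10, -6, 159), (10, 6, 159)  [2]
  a=11: (11, -10, 146), (11, 10, 146)  [2]
  a=12..13: none
  a=14: (14, -2, 113), (14, 2, 113)  [2]
  a=15: (15, -6, 106), (15, 6, 106)  [2]
  a=16: none
  a=17: (17, 0, 93)  [1]
  a=18..20: none
  a=21: (21, -12, 77), (21, 12, 77)  [2]
  a=22: (22, -10, 73), (22, 10, 73)  [2]
  a=23: (23, -22, 74), (23, 22, 74)  [2]
  a=24: none
  a=25: (25, -24, 69), (25, 24, 69)  [2]
  a=26..29: none
  a=30: (30, -6, 53), (30, 6, 53)  [2]
  a=31: (31, 0, 51)  [1]
  a=32: none
  a=33: (33, -12, 49), (33, 12, 49)  [2]
  a=34: (34, 34, 55)  [1]
  a=35: (35, -26, 50), (35, -16, 47), (35, 16, 47), (35, 26, 50)  [4]
  a=36: none
  a=37: (37, -22, 46), (37, 22, 46)  [2]
  a=38..40: none
  a=41: (41, 20, 41)  [1]
  a=42: (42, -30, 43), (42, 30, 43)  [2]
  a=43..45: none
Total reduced forms: 1 + 1 + 1 + 2 + 1 + 2 + 2 + 2 + 2 + 2 + 1 + 2 + 2 + 2 + 2 + 2 + 1 + 2 + 1 + 4 + 2 + 1 + 2 = 40
h = 40

40


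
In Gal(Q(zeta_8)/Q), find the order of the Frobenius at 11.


The Frobenius at p in Gal(Q(zeta_n)/Q) = (Z/nZ)* is the class of p, so its order is ord_8(11), the smallest k >= 1 with 11^k = 1 mod 8.
n = 8 = 2^3, phi(8) = 4; the order divides phi(n).
Divisors of 4: 1, 2, 4
Repeated squaring mod 8: 11^1 = 3, 11^2 = 1, 11^4 = 1
Test divisors in increasing order:
  k=1: 11^1 = 3 mod 8
  k=2: 11^2 = 1 mod 8  <- first divisor giving 1
Order = 2

2


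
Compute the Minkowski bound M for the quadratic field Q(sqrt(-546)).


d = -546, d mod 4 = 2, so disc(K) = 4d = -2184; |disc(K)| = 2184
Imaginary quadratic field, so n = 2, s = r2 = 1, r1 = 0
M = (n!/n^n) * (4/pi)^s * sqrt(|disc(K)|) = (2!/2^2) * (4/pi)^1 * sqrt(2184)
= 0.5 * 1.273240 * 46.733286
= 29.7513

29.7513


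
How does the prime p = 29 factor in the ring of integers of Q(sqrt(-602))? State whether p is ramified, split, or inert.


K = Q(sqrt(-602)). Since d mod 4 = 2, disc(K) = -2408.
Check p | disc: -2408 mod 29 = 28.
p does not divide disc. Compute Legendre symbol (d/p):
7^((29-1)/2) mod 29 = 1
(d/p) = 1, so p splits: (p) = P*P' with e=1, f=1, g=2.
Therefore p is split.

split


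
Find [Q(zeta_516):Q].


The degree equals Euler's totient phi(516).
516 = 2^2 * 3 * 43
phi(516) = 168

168


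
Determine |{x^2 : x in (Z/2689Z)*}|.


For prime p, the number of non-zero quadratic residues is (p-1)/2.
= (2689-1)/2
= 1344

1344


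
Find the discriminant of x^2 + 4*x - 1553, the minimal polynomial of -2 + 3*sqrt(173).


The element -2 + 3*sqrt(173) has minimal polynomial:
x^2 + 4*x - 1553
Discriminant = (4)^2 - 4*(-1553)
= 16 + 6212
= 6228

6228


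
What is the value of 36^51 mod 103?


p = 103 is prime and the exponent is (p-1)/2 = 51, so by Euler's criterion 36^51 = (36/103) = +1 or -1 mod 103.
Compute by square-and-multiply:
  51 = 32 + 16 + 2 + 1 (binary 110011)
  Repeated squaring mod 103: 36^1 = 36, 36^2 = 60, 36^4 = 98, 36^8 = 25, 36^16 = 7, 36^32 = 49
  36^51 = 36^32 * 36^16 * 36^2 * 36^1 = 49 * 7 * 60 * 36 mod 103
    49 * 7 = 343 = 34 mod 103
    34 * 60 = 2040 = 83 mod 103
    83 * 36 = 2988 = 1 mod 103
  36^51 = 1 mod 103
Result 1: 36 is a quadratic residue mod 103.
36^51 mod 103 = 1

1


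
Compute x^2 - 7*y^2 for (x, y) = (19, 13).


x^2 - d*y^2
= 19^2 - 7*13^2
= 361 - 1183
= -822

-822


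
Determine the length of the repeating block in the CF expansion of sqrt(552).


Run the CF algorithm for sqrt(552).
a_0 = floor(sqrt(552)) = 23; set m_0=0, q_0=1.
Recurrence: m' = q*a - m,  q' = (d - m'^2)/q,  a' = floor((a_0 + m')/q').
  step 1: m=23, q=23, a=2
  step 2: m=23, q=1, a=46
a_2 = 2*a_0 = 46, so the period closes here.
sqrt(552) = [23; 2, 46]
Period length = 2

2


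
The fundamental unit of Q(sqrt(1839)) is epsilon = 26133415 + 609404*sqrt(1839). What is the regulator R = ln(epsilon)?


epsilon = 26133415 + 609404*sqrt(1839)
= 5.2267e+07
R = ln(5.2267e+07)
= 17.7719

17.7719


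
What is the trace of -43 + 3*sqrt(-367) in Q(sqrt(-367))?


Tr(a + b*sqrt(d)) = (a + b*sqrt(d)) + (a - b*sqrt(d)) = 2a
= 2 * (-43)
= -86

-86


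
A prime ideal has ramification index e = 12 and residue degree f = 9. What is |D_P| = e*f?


|D_P| = e * f
= 12 * 9
= 108

108


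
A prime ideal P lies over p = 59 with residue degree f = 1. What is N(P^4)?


N(P^a) = p^(a*f)
= 59^(4*1)
= 59^4
= 12117361

12117361


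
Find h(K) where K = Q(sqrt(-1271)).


K = Q(sqrt(-1271)). d mod 4 = 1, so D = disc(K) = d = -1271
h(K) equals the number of primitive reduced positive-definite forms (a, b, c) = a*x^2 + b*x*y + c*y^2 with b^2 - 4ac = D,
where reduced means |b| <= a <= c, with b >= 0 whenever |b| = a or a = c, and primitive means gcd(a, b, c) = 1.
Reduced forces 3a^2 <= |D| = 1271, so 1 <= a <= 20; b must have the parity of D, and c = (b^2 - D)/(4a) must be an integer >= a.
Enumerate a = 1..20, b in [-a, a]:
  a=1: (1, 1, 318)  [1]
  a=2: (2, -1, 159), (2, 1, 159)  [2]
  a=3: (3, -1, 106), (3, 1, 106)  [2]
  a=4: (4, -3, 80), (4, 3, 80)  [2]
  a=5: (5, -3, 64), (5, 3, 64)  [2]
  a=6: (6, -5, 54), (6, -1, 53), (6, 1, 53), (6, 5, 54)  [4]
  a=7: none
  a=8: (8, -3, 40), (8, 3, 40)  [2]
  a=9: (9, -5, 36), (9, 5, 36)  [2]
  a=10: (10, -7, 33), (10, -3, 32), (10, 3, 32), (10, 7, 33)  [4]
  a=11: (11, -7, 30), (11, 7, 30)  [2]
  a=12: (12, -11, 29), (12, -5, 27), (12, 5, 27), (12, 11, 29)  [4]
  a=13: (13, -9, 26), (13, 9, 26)  [2]
  a=14: none
  a=15: (15, -13, 24), (15, -7, 22), (15, 7, 22), (15, 13, 24)  [4]
  a=16: (16, -3, 20), (16, 3, 20)  [2]
  a=17: (17, -15, 22), (17, 15, 22)  [2]
  a=18: (18, -13, 20), (18, 5, 18), (18, 13, 20)  [3]
  a=19..20: none
Total reduced forms: 1 + 2 + 2 + 2 + 2 + 4 + 2 + 2 + 4 + 2 + 4 + 2 + 4 + 2 + 2 + 3 = 40
h = 40

40


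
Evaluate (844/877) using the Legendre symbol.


p = 877 is prime, so compute (844/877) with the reciprocity algorithm (Jacobi-symbol steps: pull out 2s via (2/n), flip via reciprocity, reduce):
  pull out 2: (2/877) = -1  (since 877 mod 8 = 5)
  pull out 2: (2/877) = -1  (since 877 mod 8 = 5)
  reciprocity: (211/877) -> +(877/211)
  reduce: (33/211)
  reciprocity: (33/211) -> +(211/33)
  reduce: (13/33)
  reciprocity: (13/33) -> +(33/13)
  reduce: (7/13)
  reciprocity: (7/13) -> +(13/7)
  reduce: (6/7)
  pull out 2: (2/7) = +1  (since 7 mod 8 = 7)
  reciprocity: (3/7) -> -(7/3)
  reduce: (1/3)
  (1/3) = 1
Product of signs = -1
(844/877) = -1

-1


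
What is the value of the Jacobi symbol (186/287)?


Compute (186/287) via quadratic reciprocity:
  pull out 2: (2/287) = +1  (since 287 mod 8 = 7)
  reciprocity: (93/287) -> +(287/93)
  reduce: (8/93)
  pull out 2: (2/93) = -1  (since 93 mod 8 = 5)
  pull out 2: (2/93) = -1  (since 93 mod 8 = 5)
  pull out 2: (2/93) = -1  (since 93 mod 8 = 5)
  (1/93) = 1
Product of signs = -1

-1


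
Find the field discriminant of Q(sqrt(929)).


For K = Q(sqrt(d)) with d squarefree: disc(K) = d if d = 1 mod 4, and disc(K) = 4d if d = 2 or 3 mod 4.
Here d = 929, and d mod 4 = 1.
d = 1 mod 4 (O_K = Z[(1+sqrt(d))/2]), so disc(K) = d = 929

929


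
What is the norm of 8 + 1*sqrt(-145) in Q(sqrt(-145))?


N(a + b*sqrt(d)) = a^2 - d*b^2
= (8)^2 - (-145)*(1)^2
= 64 + 145
= 209

209


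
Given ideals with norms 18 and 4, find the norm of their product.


N(IJ) = N(I) * N(J)
= 18 * 4
= 72

72


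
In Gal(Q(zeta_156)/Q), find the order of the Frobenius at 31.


The Frobenius at p in Gal(Q(zeta_n)/Q) = (Z/nZ)* is the class of p, so its order is ord_156(31), the smallest k >= 1 with 31^k = 1 mod 156.
n = 156 = 2^2 * 3 * 13, phi(156) = 48; the order divides phi(n).
Divisors of 48: 1, 2, 3, 4, 6, 8, 12, 16, 24, 48
Repeated squaring mod 156: 31^1 = 31, 31^2 = 25, 31^4 = 1, 31^8 = 1, 31^16 = 1, 31^32 = 1
Test divisors in increasing order:
  k=1: 31^1 = 31 mod 156
  k=2: 31^2 = 25 mod 156
  k=3: 31^3 = 25 * 31 = 151 mod 156
  k=4: 31^4 = 1 mod 156  <- first divisor giving 1
Order = 4

4


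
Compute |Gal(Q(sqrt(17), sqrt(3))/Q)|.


The 2 square roots of distinct primes are multiplicatively independent over Q,
so [K:Q] = 2^2 and Gal(K/Q) is isomorphic to (Z/2Z)^2.
|Gal| = 2^2 = 4

4


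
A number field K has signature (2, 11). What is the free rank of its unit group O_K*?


By Dirichlet's unit theorem:
rank = r1 + r2 - 1
= 2 + 11 - 1
= 12

12


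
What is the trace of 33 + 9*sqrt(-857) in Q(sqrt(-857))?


Tr(a + b*sqrt(d)) = (a + b*sqrt(d)) + (a - b*sqrt(d)) = 2a
= 2 * (33)
= 66

66


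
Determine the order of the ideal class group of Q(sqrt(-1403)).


K = Q(sqrt(-1403)). d mod 4 = 1, so D = disc(K) = d = -1403
h(K) equals the number of primitive reduced positive-definite forms (a, b, c) = a*x^2 + b*x*y + c*y^2 with b^2 - 4ac = D,
where reduced means |b| <= a <= c, with b >= 0 whenever |b| = a or a = c, and primitive means gcd(a, b, c) = 1.
Reduced forces 3a^2 <= |D| = 1403, so 1 <= a <= 21; b must have the parity of D, and c = (b^2 - D)/(4a) must be an integer >= a.
Enumerate a = 1..21, b in [-a, a]:
  a=1: (1, 1, 351)  [1]
  a=2: none
  a=3: (3, -1, 117), (3, 1, 117)  [2]
  a=4..6: none
  a=7: (7, -5, 51), (7, 5, 51)  [2]
  a=8: none
  a=9: (9, -1, 39), (9, 1, 39)  [2]
  a=10: none
  a=11: (11, -7, 33), (11, 7, 33)  [2]
  a=12: none
  a=13: (13, -1, 27), (13, 1, 27)  [2]
  a=14..16: none
  a=17: (17, -5, 21), (17, 5, 21)  [2]
  a=18..20: none
  a=21: (21, 19, 21)  [1]
Total reduced forms: 1 + 2 + 2 + 2 + 2 + 2 + 2 + 1 = 14
h = 14

14


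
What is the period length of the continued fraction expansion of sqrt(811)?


Run the CF algorithm for sqrt(811).
a_0 = floor(sqrt(811)) = 28; set m_0=0, q_0=1.
Recurrence: m' = q*a - m,  q' = (d - m'^2)/q,  a' = floor((a_0 + m')/q').
  step 1: m=28, q=27, a=2
  step 2: m=26, q=5, a=10
  step 3: m=24, q=47, a=1
  step 4: m=23, q=6, a=8
  step 5: m=25, q=31, a=1
  step 6: m=6, q=25, a=1
  step 7: m=19, q=18, a=2
  step 8: m=17, q=29, a=1
  step 9: m=12, q=23, a=1
  step 10: m=11, q=30, a=1
  step 11: m=19, q=15, a=3
  step 12: m=26, q=9, a=6
  step 13: m=28, q=3, a=18
  step 14: m=26, q=45, a=1
  step 15: m=19, q=10, a=4
  step 16: m=21, q=37, a=1
  step 17: m=16, q=15, a=2
  step 18: m=14, q=41, a=1
  step 19: m=27, q=2, a=27
  step 20: m=27, q=41, a=1
  step 21: m=14, q=15, a=2
  step 22: m=16, q=37, a=1
  step 23: m=21, q=10, a=4
  step 24: m=19, q=45, a=1
  step 25: m=26, q=3, a=18
  step 26: m=28, q=9, a=6
  step 27: m=26, q=15, a=3
  step 28: m=19, q=30, a=1
  step 29: m=11, q=23, a=1
  step 30: m=12, q=29, a=1
  step 31: m=17, q=18, a=2
  step 32: m=19, q=25, a=1
  step 33: m=6, q=31, a=1
  step 34: m=25, q=6, a=8
  step 35: m=23, q=47, a=1
  step 36: m=24, q=5, a=10
  step 37: m=26, q=27, a=2
  step 38: m=28, q=1, a=56
a_38 = 2*a_0 = 56, so the period closes here.
sqrt(811) = [28; 2, 10, 1, 8, 1, 1, 2, 1, 1, 1, 3, 6, 18, 1, 4, 1, 2, 1, 27, 1, 2, 1, 4, 1, 18, 6, 3, 1, 1, 1, 2, 1, 1, 8, 1, 10, 2, 56]
Period length = 38

38


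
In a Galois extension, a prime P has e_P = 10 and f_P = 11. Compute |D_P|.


|D_P| = e * f
= 10 * 11
= 110

110


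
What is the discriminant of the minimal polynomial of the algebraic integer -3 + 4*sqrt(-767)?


The element -3 + 4*sqrt(-767) has minimal polynomial:
x^2 + 6*x + 12281
Discriminant = (6)^2 - 4*(12281)
= 36 - 49124
= -49088

-49088


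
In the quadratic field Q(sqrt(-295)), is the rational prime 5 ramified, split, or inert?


K = Q(sqrt(-295)). Since d mod 4 = 1, disc(K) = -295.
Check p | disc: -295 mod 5 = 0.
p divides disc, so p ramifies: (p) = P^2 with e=2, f=1, g=1.
Therefore p is ramified.

ramified


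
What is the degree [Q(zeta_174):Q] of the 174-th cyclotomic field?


The degree equals Euler's totient phi(174).
174 = 2 * 3 * 29
phi(174) = 56

56


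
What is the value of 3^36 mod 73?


p = 73 is prime and the exponent is (p-1)/2 = 36, so by Euler's criterion 3^36 = (3/73) = +1 or -1 mod 73.
Compute by square-and-multiply:
  36 = 32 + 4 (binary 100100)
  Repeated squaring mod 73: 3^1 = 3, 3^2 = 9, 3^4 = 8, 3^8 = 64, 3^16 = 8, 3^32 = 64
  3^36 = 3^32 * 3^4 = 64 * 8 mod 73
    64 * 8 = 512 = 1 mod 73
  3^36 = 1 mod 73
Result 1: 3 is a quadratic residue mod 73.
3^36 mod 73 = 1

1


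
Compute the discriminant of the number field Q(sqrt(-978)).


For K = Q(sqrt(d)) with d squarefree: disc(K) = d if d = 1 mod 4, and disc(K) = 4d if d = 2 or 3 mod 4.
Here d = -978, and d mod 4 = 2.
d = 2 mod 4, not 1 (O_K = Z[sqrt(d)]), so disc(K) = 4d = 4 * (-978) = -3912

-3912


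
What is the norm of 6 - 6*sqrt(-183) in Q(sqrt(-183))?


N(a + b*sqrt(d)) = a^2 - d*b^2
= (6)^2 - (-183)*(-6)^2
= 36 + 6588
= 6624

6624


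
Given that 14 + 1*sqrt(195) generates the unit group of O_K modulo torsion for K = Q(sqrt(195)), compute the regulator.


epsilon = 14 + 1*sqrt(195)
= 27.9642
R = ln(27.9642)
= 3.3309

3.3309


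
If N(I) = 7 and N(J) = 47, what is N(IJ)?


N(IJ) = N(I) * N(J)
= 7 * 47
= 329

329


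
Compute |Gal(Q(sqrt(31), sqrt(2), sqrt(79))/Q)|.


The 3 square roots of distinct primes are multiplicatively independent over Q,
so [K:Q] = 2^3 and Gal(K/Q) is isomorphic to (Z/2Z)^3.
|Gal| = 2^3 = 8

8


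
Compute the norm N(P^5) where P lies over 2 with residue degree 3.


N(P^a) = p^(a*f)
= 2^(5*3)
= 2^15
= 32768

32768


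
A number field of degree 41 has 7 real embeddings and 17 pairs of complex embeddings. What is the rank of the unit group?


By Dirichlet's unit theorem:
rank = r1 + r2 - 1
= 7 + 17 - 1
= 23

23


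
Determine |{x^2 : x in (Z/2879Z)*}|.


For prime p, the number of non-zero quadratic residues is (p-1)/2.
= (2879-1)/2
= 1439

1439


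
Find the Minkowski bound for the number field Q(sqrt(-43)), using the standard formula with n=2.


d = -43, d mod 4 = 1, so disc(K) = d = -43; |disc(K)| = 43
Imaginary quadratic field, so n = 2, s = r2 = 1, r1 = 0
M = (n!/n^n) * (4/pi)^s * sqrt(|disc(K)|) = (2!/2^2) * (4/pi)^1 * sqrt(43)
= 0.5 * 1.273240 * 6.557439
= 4.1746

4.1746


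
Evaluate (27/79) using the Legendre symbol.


p = 79 is prime, so compute (27/79) with the reciprocity algorithm (Jacobi-symbol steps: pull out 2s via (2/n), flip via reciprocity, reduce):
  reciprocity: (27/79) -> -(79/27)
  reduce: (25/27)
  reciprocity: (25/27) -> +(27/25)
  reduce: (2/25)
  pull out 2: (2/25) = +1  (since 25 mod 8 = 1)
  (1/25) = 1
Product of signs = -1
(27/79) = -1

-1


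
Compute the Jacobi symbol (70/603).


Compute (70/603) via quadratic reciprocity:
  pull out 2: (2/603) = -1  (since 603 mod 8 = 3)
  reciprocity: (35/603) -> -(603/35)
  reduce: (8/35)
  pull out 2: (2/35) = -1  (since 35 mod 8 = 3)
  pull out 2: (2/35) = -1  (since 35 mod 8 = 3)
  pull out 2: (2/35) = -1  (since 35 mod 8 = 3)
  (1/35) = 1
Product of signs = -1

-1


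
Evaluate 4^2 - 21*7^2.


x^2 - d*y^2
= 4^2 - 21*7^2
= 16 - 1029
= -1013

-1013


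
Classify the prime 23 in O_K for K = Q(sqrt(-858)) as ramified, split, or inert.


K = Q(sqrt(-858)). Since d mod 4 = 2, disc(K) = -3432.
Check p | disc: -3432 mod 23 = 18.
p does not divide disc. Compute Legendre symbol (d/p):
16^((23-1)/2) mod 23 = 1
(d/p) = 1, so p splits: (p) = P*P' with e=1, f=1, g=2.
Therefore p is split.

split


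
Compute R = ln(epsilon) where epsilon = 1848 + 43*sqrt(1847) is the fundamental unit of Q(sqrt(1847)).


epsilon = 1848 + 43*sqrt(1847)
= 3695.9997
R = ln(3695.9997)
= 8.2150

8.2150


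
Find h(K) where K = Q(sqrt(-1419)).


K = Q(sqrt(-1419)). d mod 4 = 1, so D = disc(K) = d = -1419
h(K) equals the number of primitive reduced positive-definite forms (a, b, c) = a*x^2 + b*x*y + c*y^2 with b^2 - 4ac = D,
where reduced means |b| <= a <= c, with b >= 0 whenever |b| = a or a = c, and primitive means gcd(a, b, c) = 1.
Reduced forces 3a^2 <= |D| = 1419, so 1 <= a <= 21; b must have the parity of D, and c = (b^2 - D)/(4a) must be an integer >= a.
Enumerate a = 1..21, b in [-a, a]:
  a=1: (1, 1, 355)  [1]
  a=2: none
  a=3: (3, 3, 119)  [1]
  a=4: none
  a=5: (5, -1, 71), (5, 1, 71)  [2]
  a=6: none
  a=7: (7, -3, 51), (7, 3, 51)  [2]
  a=8..10: none
  a=11: (11, 11, 35)  [1]
  a=12..14: none
  a=15: (15, -9, 25), (15, 9, 25)  [2]
  a=16: none
  a=17: (17, -3, 21), (17, 3, 21)  [2]
  a=18: none
  a=19: (19, 5, 19)  [1]
  a=20..21: none
Total reduced forms: 1 + 1 + 2 + 2 + 1 + 2 + 2 + 1 = 12
h = 12

12


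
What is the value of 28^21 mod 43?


p = 43 is prime and the exponent is (p-1)/2 = 21, so by Euler's criterion 28^21 = (28/43) = +1 or -1 mod 43.
Compute by square-and-multiply:
  21 = 16 + 4 + 1 (binary 10101)
  Repeated squaring mod 43: 28^1 = 28, 28^2 = 10, 28^4 = 14, 28^8 = 24, 28^16 = 17
  28^21 = 28^16 * 28^4 * 28^1 = 17 * 14 * 28 mod 43
    17 * 14 = 238 = 23 mod 43
    23 * 28 = 644 = 42 mod 43
  28^21 = 42 mod 43
Result 42 = p - 1 = -1 mod 43: 28 is a quadratic non-residue mod 43. As a residue in [0, p-1] the value is 42.
28^21 mod 43 = 42

42


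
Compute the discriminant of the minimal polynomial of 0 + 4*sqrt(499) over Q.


The element 0 + 4*sqrt(499) has minimal polynomial:
x^2 + 0*x - 7984
Discriminant = (0)^2 - 4*(-7984)
= 0 + 31936
= 31936

31936


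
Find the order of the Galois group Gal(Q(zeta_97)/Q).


|Gal(Q(zeta_97)/Q)| = phi(97)
= 96

96


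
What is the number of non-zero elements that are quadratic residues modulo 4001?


For prime p, the number of non-zero quadratic residues is (p-1)/2.
= (4001-1)/2
= 2000

2000


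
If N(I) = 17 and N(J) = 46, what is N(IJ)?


N(IJ) = N(I) * N(J)
= 17 * 46
= 782

782


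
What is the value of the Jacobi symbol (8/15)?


Compute (8/15) via quadratic reciprocity:
  pull out 2: (2/15) = +1  (since 15 mod 8 = 7)
  pull out 2: (2/15) = +1  (since 15 mod 8 = 7)
  pull out 2: (2/15) = +1  (since 15 mod 8 = 7)
  (1/15) = 1
Product of signs = 1

1


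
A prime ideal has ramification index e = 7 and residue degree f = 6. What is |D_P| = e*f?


|D_P| = e * f
= 7 * 6
= 42

42


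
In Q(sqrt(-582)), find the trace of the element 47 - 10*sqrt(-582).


Tr(a + b*sqrt(d)) = (a + b*sqrt(d)) + (a - b*sqrt(d)) = 2a
= 2 * (47)
= 94

94


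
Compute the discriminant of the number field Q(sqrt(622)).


For K = Q(sqrt(d)) with d squarefree: disc(K) = d if d = 1 mod 4, and disc(K) = 4d if d = 2 or 3 mod 4.
Here d = 622, and d mod 4 = 2.
d = 2 mod 4, not 1 (O_K = Z[sqrt(d)]), so disc(K) = 4d = 4 * (622) = 2488

2488


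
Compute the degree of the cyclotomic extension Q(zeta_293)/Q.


The degree equals Euler's totient phi(293).
293 = 293
phi(293) = 292

292


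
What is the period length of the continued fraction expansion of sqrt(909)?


Run the CF algorithm for sqrt(909).
a_0 = floor(sqrt(909)) = 30; set m_0=0, q_0=1.
Recurrence: m' = q*a - m,  q' = (d - m'^2)/q,  a' = floor((a_0 + m')/q').
  step 1: m=30, q=9, a=6
  step 2: m=24, q=37, a=1
  step 3: m=13, q=20, a=2
  step 4: m=27, q=9, a=6
  step 5: m=27, q=20, a=2
  step 6: m=13, q=37, a=1
  step 7: m=24, q=9, a=6
  step 8: m=30, q=1, a=60
a_8 = 2*a_0 = 60, so the period closes here.
sqrt(909) = [30; 6, 1, 2, 6, 2, 1, 6, 60]
Period length = 8

8


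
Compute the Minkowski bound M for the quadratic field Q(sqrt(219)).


d = 219, d mod 4 = 3, so disc(K) = 4d = 876; |disc(K)| = 876
Real quadratic field, so n = 2, s = r2 = 0, r1 = 2
M = (n!/n^n) * (4/pi)^s * sqrt(|disc(K)|) = (2!/2^2) * (4/pi)^0 * sqrt(876)
= 0.5 * 1.000000 * 29.597297
= 14.7986

14.7986


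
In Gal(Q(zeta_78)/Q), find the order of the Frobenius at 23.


The Frobenius at p in Gal(Q(zeta_n)/Q) = (Z/nZ)* is the class of p, so its order is ord_78(23), the smallest k >= 1 with 23^k = 1 mod 78.
n = 78 = 2 * 3 * 13, phi(78) = 24; the order divides phi(n).
Divisors of 24: 1, 2, 3, 4, 6, 8, 12, 24
Repeated squaring mod 78: 23^1 = 23, 23^2 = 61, 23^4 = 55, 23^8 = 61, 23^16 = 55
Test divisors in increasing order:
  k=1: 23^1 = 23 mod 78
  k=2: 23^2 = 61 mod 78
  k=3: 23^3 = 61 * 23 = 77 mod 78
  k=4: 23^4 = 55 mod 78
  k=6: 23^6 = 55 * 61 = 1 mod 78  <- first divisor giving 1
Order = 6

6


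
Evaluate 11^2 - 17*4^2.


x^2 - d*y^2
= 11^2 - 17*4^2
= 121 - 272
= -151

-151


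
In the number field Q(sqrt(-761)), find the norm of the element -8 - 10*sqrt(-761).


N(a + b*sqrt(d)) = a^2 - d*b^2
= (-8)^2 - (-761)*(-10)^2
= 64 + 76100
= 76164

76164


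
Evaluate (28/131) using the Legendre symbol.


p = 131 is prime, so compute (28/131) with the reciprocity algorithm (Jacobi-symbol steps: pull out 2s via (2/n), flip via reciprocity, reduce):
  pull out 2: (2/131) = -1  (since 131 mod 8 = 3)
  pull out 2: (2/131) = -1  (since 131 mod 8 = 3)
  reciprocity: (7/131) -> -(131/7)
  reduce: (5/7)
  reciprocity: (5/7) -> +(7/5)
  reduce: (2/5)
  pull out 2: (2/5) = -1  (since 5 mod 8 = 5)
  (1/5) = 1
Product of signs = 1
(28/131) = 1

1


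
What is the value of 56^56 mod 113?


p = 113 is prime and the exponent is (p-1)/2 = 56, so by Euler's criterion 56^56 = (56/113) = +1 or -1 mod 113.
Compute by square-and-multiply:
  56 = 32 + 16 + 8 (binary 111000)
  Repeated squaring mod 113: 56^1 = 56, 56^2 = 85, 56^4 = 106, 56^8 = 49, 56^16 = 28, 56^32 = 106
  56^56 = 56^32 * 56^16 * 56^8 = 106 * 28 * 49 mod 113
    106 * 28 = 2968 = 30 mod 113
    30 * 49 = 1470 = 1 mod 113
  56^56 = 1 mod 113
Result 1: 56 is a quadratic residue mod 113.
56^56 mod 113 = 1

1


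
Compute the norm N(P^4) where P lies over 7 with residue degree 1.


N(P^a) = p^(a*f)
= 7^(4*1)
= 7^4
= 2401

2401


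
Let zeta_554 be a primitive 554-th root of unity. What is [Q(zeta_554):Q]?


The degree equals Euler's totient phi(554).
554 = 2 * 277
phi(554) = 276

276


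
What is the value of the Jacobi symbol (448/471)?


Compute (448/471) via quadratic reciprocity:
  pull out 2: (2/471) = +1  (since 471 mod 8 = 7)
  pull out 2: (2/471) = +1  (since 471 mod 8 = 7)
  pull out 2: (2/471) = +1  (since 471 mod 8 = 7)
  pull out 2: (2/471) = +1  (since 471 mod 8 = 7)
  pull out 2: (2/471) = +1  (since 471 mod 8 = 7)
  pull out 2: (2/471) = +1  (since 471 mod 8 = 7)
  reciprocity: (7/471) -> -(471/7)
  reduce: (2/7)
  pull out 2: (2/7) = +1  (since 7 mod 8 = 7)
  (1/7) = 1
Product of signs = -1

-1


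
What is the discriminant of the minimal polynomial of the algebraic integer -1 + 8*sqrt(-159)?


The element -1 + 8*sqrt(-159) has minimal polynomial:
x^2 + 2*x + 10177
Discriminant = (2)^2 - 4*(10177)
= 4 - 40708
= -40704

-40704
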